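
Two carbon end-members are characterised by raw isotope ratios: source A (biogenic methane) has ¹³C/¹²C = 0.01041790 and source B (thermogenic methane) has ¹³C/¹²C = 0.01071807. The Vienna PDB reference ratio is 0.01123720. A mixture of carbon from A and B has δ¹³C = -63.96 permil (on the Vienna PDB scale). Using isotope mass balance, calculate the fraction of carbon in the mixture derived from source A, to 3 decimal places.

0.665

δ_A = (0.01041790/0.01123720 − 1)×1000 = (0.927090 − 1)×1000 = -72.910 permil
δ_B = (0.01071807/0.01123720 − 1)×1000 = (0.953803 − 1)×1000 = -46.197 permil
f_A = (δ_mix − δ_B)/(δ_A − δ_B) = (-63.96 − (-46.197))/(-72.910 − (-46.197))
f_A = -17.763 / -26.712 = 0.6650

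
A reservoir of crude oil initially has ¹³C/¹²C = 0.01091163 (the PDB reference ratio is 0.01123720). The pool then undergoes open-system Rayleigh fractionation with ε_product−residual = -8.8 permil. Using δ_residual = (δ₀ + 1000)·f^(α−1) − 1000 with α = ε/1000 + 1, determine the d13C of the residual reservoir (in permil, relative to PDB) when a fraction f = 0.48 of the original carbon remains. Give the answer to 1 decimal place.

δ₀ = (0.01091163/0.01123720 − 1)×1000 = (0.971027 − 1)×1000 = -28.973 permil
α − 1 = ε/1000 = -0.0088
f^(α−1) = 0.48^(-0.0088) = 1.006480
δ_res = (-28.973 + 1000) × 1.006480 − 1000 = 977.320 − 1000 = -22.68 permil

-22.7 permil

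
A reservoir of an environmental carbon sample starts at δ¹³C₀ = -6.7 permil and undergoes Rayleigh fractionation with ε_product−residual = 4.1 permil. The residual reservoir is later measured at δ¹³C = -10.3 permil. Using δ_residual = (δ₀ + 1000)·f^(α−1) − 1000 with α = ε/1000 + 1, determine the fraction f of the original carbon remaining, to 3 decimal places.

α − 1 = ε/1000 = 0.0041
(δ_res + 1000)/(δ₀ + 1000) = (-10.3 + 1000)/(-6.7 + 1000) = 989.7/993.3 = 0.996376
f = 0.996376^(1/0.0041) = exp(ln(0.996376)/0.0041) = exp(-0.00363/0.0041)
f = exp(-0.8856) = 0.4125

0.412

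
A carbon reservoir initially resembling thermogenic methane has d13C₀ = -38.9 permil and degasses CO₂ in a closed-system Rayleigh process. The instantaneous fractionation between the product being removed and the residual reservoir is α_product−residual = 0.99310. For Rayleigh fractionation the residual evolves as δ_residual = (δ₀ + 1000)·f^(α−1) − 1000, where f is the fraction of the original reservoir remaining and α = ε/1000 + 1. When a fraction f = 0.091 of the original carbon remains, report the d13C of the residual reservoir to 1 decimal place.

-22.9 permil

Rayleigh residual: δ_res = (δ₀ + 1000)·f^(α−1) − 1000
α − 1 = -0.00690
f^(α−1) = 0.091^(-0.00690) = 1.016676
δ_res = (-38.9 + 1000) × 1.016676 − 1000 = 977.127 − 1000 = -22.87 permil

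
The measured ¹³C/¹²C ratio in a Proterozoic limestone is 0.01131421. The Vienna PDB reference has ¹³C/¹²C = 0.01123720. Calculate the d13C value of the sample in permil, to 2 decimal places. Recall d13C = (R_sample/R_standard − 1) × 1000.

d13C = (R_sample / R_standard − 1) × 1000
R_sample / R_standard = 0.01131421 / 0.01123720 = 1.006853
d13C = (1.006853 − 1) × 1000 = 6.853 permil

6.85 permil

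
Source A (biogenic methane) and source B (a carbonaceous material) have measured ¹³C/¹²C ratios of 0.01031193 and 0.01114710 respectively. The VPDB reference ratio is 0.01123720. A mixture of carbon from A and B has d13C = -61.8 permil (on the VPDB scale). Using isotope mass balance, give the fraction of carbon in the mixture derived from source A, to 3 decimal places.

0.724

δ_A = (0.01031193/0.01123720 − 1)×1000 = (0.917660 − 1)×1000 = -82.340 permil
δ_B = (0.01114710/0.01123720 − 1)×1000 = (0.991982 − 1)×1000 = -8.018 permil
f_A = (δ_mix − δ_B)/(δ_A − δ_B) = (-61.8 − (-8.018))/(-82.340 − (-8.018))
f_A = -53.782 / -74.322 = 0.7236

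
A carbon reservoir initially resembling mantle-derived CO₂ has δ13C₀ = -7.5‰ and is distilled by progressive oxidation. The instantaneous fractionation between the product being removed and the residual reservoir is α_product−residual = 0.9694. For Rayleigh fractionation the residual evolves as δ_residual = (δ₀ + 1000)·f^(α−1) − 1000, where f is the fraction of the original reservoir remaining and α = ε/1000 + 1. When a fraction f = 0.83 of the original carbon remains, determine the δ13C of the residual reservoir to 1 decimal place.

Rayleigh residual: δ_res = (δ₀ + 1000)·f^(α−1) − 1000
α − 1 = -0.03060
f^(α−1) = 0.83^(-0.03060) = 1.005718
δ_res = (-7.5 + 1000) × 1.005718 − 1000 = 998.175 − 1000 = -1.82‰

-1.8‰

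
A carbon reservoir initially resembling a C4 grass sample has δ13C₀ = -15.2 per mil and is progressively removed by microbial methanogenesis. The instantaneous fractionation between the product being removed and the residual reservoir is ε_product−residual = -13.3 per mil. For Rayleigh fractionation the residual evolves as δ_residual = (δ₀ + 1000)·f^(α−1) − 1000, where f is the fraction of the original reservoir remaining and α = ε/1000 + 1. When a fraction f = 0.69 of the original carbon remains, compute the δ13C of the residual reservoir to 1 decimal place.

Rayleigh residual: δ_res = (δ₀ + 1000)·f^(α−1) − 1000
α = ε/1000 + 1 = 0.98670, so α − 1 = -0.01330
f^(α−1) = 0.69^(-0.01330) = 1.004947
δ_res = (-15.2 + 1000) × 1.004947 − 1000 = 989.672 − 1000 = -10.33 per mil

-10.3 per mil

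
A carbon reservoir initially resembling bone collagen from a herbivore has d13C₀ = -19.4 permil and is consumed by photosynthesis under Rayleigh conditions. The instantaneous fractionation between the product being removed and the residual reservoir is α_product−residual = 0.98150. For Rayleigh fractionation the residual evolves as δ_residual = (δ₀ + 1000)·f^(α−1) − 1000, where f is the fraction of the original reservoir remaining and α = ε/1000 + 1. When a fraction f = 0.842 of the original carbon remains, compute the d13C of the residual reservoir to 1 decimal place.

-16.3 permil

Rayleigh residual: δ_res = (δ₀ + 1000)·f^(α−1) − 1000
α − 1 = -0.01850
f^(α−1) = 0.842^(-0.01850) = 1.003187
δ_res = (-19.4 + 1000) × 1.003187 − 1000 = 983.725 − 1000 = -16.28 permil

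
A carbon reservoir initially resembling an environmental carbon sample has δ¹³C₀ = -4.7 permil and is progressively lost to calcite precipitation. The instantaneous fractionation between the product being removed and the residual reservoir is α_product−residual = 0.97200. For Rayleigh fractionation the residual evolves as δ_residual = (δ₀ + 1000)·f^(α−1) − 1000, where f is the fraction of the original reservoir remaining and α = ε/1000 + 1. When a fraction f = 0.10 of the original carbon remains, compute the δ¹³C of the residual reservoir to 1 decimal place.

Rayleigh residual: δ_res = (δ₀ + 1000)·f^(α−1) − 1000
α − 1 = -0.02800
f^(α−1) = 0.10^(-0.02800) = 1.066596
δ_res = (-4.7 + 1000) × 1.066596 − 1000 = 1061.583 − 1000 = 61.58 permil

61.6 permil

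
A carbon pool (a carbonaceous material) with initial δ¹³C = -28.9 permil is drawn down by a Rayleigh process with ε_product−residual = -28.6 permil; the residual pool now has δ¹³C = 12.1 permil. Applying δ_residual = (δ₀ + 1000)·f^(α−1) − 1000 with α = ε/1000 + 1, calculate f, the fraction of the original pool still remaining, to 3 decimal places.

α − 1 = ε/1000 = -0.0286
(δ_res + 1000)/(δ₀ + 1000) = (12.1 + 1000)/(-28.9 + 1000) = 1012.1/971.1 = 1.042220
f = 1.042220^(1/-0.0286) = exp(ln(1.042220)/-0.0286) = exp(0.04135/-0.0286)
f = exp(-1.4459) = 0.2355

0.236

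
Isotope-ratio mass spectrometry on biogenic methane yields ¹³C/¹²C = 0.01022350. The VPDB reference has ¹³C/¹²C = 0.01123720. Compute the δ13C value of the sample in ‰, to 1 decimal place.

δ13C = (R_sample / R_standard − 1) × 1000
R_sample / R_standard = 0.01022350 / 0.01123720 = 0.909791
δ13C = (0.909791 − 1) × 1000 = -90.21‰

-90.2‰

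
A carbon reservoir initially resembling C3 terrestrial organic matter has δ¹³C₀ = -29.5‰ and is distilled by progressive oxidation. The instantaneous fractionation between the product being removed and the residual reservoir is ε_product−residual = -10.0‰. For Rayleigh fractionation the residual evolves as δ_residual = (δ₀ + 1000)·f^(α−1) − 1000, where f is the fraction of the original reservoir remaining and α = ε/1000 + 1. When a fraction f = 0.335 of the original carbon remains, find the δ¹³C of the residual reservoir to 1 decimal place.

Rayleigh residual: δ_res = (δ₀ + 1000)·f^(α−1) − 1000
α = ε/1000 + 1 = 0.99000, so α − 1 = -0.01000
f^(α−1) = 0.335^(-0.01000) = 1.010996
δ_res = (-29.5 + 1000) × 1.010996 − 1000 = 981.172 − 1000 = -18.83‰

-18.8‰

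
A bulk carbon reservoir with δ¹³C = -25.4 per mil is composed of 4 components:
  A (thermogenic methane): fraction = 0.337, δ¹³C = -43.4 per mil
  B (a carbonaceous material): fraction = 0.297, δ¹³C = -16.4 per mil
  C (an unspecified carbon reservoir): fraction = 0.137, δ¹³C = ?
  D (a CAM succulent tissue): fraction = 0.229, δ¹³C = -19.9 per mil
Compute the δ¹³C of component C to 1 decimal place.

Isotope mass balance: δ_bulk = Σ fᵢ·δᵢ.
-25.4 = 0.337×(-43.4) + 0.297×(-16.4) + 0.137×δ_C + 0.229×(-19.9)
0.137·δ_C = -25.4 − (-24.054) = -1.346
δ_C = -1.346 / 0.137 = -9.83 per mil

-9.8 per mil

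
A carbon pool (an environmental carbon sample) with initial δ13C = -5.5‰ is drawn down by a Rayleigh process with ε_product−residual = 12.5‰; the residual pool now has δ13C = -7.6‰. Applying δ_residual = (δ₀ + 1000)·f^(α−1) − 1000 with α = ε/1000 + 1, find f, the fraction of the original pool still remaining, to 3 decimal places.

0.844

α − 1 = ε/1000 = 0.0125
(δ_res + 1000)/(δ₀ + 1000) = (-7.6 + 1000)/(-5.5 + 1000) = 992.4/994.5 = 0.997888
f = 0.997888^(1/0.0125) = exp(ln(0.997888)/0.0125) = exp(-0.00211/0.0125)
f = exp(-0.1691) = 0.8444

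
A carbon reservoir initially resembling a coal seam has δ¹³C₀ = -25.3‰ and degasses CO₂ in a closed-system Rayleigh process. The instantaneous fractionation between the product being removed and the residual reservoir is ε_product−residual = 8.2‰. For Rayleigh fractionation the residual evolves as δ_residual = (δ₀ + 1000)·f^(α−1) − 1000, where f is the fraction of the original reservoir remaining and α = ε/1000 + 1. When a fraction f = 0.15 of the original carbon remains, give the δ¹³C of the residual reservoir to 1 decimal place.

-40.3‰

Rayleigh residual: δ_res = (δ₀ + 1000)·f^(α−1) − 1000
α = ε/1000 + 1 = 1.00820, so α − 1 = 0.00820
f^(α−1) = 0.15^(0.00820) = 0.984564
δ_res = (-25.3 + 1000) × 0.984564 − 1000 = 959.655 − 1000 = -40.35‰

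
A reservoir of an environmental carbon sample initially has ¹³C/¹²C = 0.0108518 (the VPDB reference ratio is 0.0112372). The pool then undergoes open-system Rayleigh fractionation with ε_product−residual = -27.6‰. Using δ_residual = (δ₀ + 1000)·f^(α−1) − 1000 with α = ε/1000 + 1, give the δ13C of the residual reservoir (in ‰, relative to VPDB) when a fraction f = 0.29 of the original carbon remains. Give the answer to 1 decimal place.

-0.7‰

δ₀ = (0.0108518/0.0112372 − 1)×1000 = (0.965703 − 1)×1000 = -34.297‰
α − 1 = ε/1000 = -0.0276
f^(α−1) = 0.29^(-0.0276) = 1.034756
δ_res = (-34.297 + 1000) × 1.034756 − 1000 = 999.267 − 1000 = -0.73‰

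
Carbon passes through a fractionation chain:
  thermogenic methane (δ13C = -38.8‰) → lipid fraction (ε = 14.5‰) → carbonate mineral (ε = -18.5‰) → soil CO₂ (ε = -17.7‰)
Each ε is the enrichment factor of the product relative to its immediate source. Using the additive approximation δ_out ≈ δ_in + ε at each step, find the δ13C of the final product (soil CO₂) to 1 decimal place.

-60.5‰

step 1: δ ≈ -38.8 + (14.5) = -24.3‰
step 2: δ ≈ -24.3 + (-18.5) = -42.8‰
step 3: δ ≈ -42.8 + (-17.7) = -60.5‰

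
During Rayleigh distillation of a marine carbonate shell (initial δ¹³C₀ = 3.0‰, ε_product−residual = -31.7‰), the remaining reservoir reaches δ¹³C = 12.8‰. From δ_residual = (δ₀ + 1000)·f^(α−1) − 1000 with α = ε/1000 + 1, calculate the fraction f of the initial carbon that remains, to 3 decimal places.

α − 1 = ε/1000 = -0.0317
(δ_res + 1000)/(δ₀ + 1000) = (12.8 + 1000)/(3.0 + 1000) = 1012.8/1003.0 = 1.009771
f = 1.009771^(1/-0.0317) = exp(ln(1.009771)/-0.0317) = exp(0.00972/-0.0317)
f = exp(-0.3067) = 0.7359

0.736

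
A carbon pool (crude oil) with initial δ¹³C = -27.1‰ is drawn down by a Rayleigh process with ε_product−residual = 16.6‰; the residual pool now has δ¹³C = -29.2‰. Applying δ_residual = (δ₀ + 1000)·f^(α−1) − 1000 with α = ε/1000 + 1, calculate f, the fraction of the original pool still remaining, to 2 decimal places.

0.88

α − 1 = ε/1000 = 0.0166
(δ_res + 1000)/(δ₀ + 1000) = (-29.2 + 1000)/(-27.1 + 1000) = 970.8/972.9 = 0.997842
f = 0.997842^(1/0.0166) = exp(ln(0.997842)/0.0166) = exp(-0.00216/0.0166)
f = exp(-0.1302) = 0.8779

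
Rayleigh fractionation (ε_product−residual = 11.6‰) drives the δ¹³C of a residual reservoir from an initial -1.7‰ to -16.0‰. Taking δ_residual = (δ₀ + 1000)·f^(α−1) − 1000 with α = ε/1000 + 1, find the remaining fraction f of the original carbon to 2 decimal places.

α − 1 = ε/1000 = 0.0116
(δ_res + 1000)/(δ₀ + 1000) = (-16.0 + 1000)/(-1.7 + 1000) = 984.0/998.3 = 0.985676
f = 0.985676^(1/0.0116) = exp(ln(0.985676)/0.0116) = exp(-0.01443/0.0116)
f = exp(-1.2438) = 0.2883

0.29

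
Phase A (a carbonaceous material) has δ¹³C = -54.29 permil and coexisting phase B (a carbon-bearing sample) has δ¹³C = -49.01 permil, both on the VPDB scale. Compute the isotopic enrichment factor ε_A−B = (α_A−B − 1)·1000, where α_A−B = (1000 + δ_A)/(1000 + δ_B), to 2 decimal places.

α_A−B = (1000 + -54.29) / (1000 + -49.01) = 945.71 / 950.99 = 0.994448
ε_A−B = (0.994448 − 1) × 1000 = -5.552 permil
(The approximation ε ≈ δ_A − δ_B would give -5.28 permil.)

-5.55 permil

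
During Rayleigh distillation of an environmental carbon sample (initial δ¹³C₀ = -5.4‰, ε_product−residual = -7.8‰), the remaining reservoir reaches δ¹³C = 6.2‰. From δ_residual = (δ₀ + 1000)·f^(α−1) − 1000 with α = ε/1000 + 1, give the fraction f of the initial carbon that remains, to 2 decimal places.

0.23

α − 1 = ε/1000 = -0.0078
(δ_res + 1000)/(δ₀ + 1000) = (6.2 + 1000)/(-5.4 + 1000) = 1006.2/994.6 = 1.011663
f = 1.011663^(1/-0.0078) = exp(ln(1.011663)/-0.0078) = exp(0.01160/-0.0078)
f = exp(-1.4866) = 0.2261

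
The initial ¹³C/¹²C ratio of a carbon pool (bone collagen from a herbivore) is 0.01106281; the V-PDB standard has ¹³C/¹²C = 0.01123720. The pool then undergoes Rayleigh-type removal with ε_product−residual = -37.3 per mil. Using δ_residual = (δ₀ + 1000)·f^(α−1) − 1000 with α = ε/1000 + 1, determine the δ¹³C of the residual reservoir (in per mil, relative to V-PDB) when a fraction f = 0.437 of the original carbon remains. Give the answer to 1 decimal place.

15.4 per mil

δ₀ = (0.01106281/0.01123720 − 1)×1000 = (0.984481 − 1)×1000 = -15.519 per mil
α − 1 = ε/1000 = -0.0373
f^(α−1) = 0.437^(-0.0373) = 1.031359
δ_res = (-15.519 + 1000) × 1.031359 − 1000 = 1015.354 − 1000 = 15.35 per mil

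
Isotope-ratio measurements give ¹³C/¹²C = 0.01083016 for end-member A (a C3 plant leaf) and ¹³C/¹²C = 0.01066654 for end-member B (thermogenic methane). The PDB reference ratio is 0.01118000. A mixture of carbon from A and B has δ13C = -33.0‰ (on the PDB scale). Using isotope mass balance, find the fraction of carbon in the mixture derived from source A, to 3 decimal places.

δ_A = (0.01083016/0.01118000 − 1)×1000 = (0.968708 − 1)×1000 = -31.292‰
δ_B = (0.01066654/0.01118000 − 1)×1000 = (0.954073 − 1)×1000 = -45.927‰
f_A = (δ_mix − δ_B)/(δ_A − δ_B) = (-33.0 − (-45.927))/(-31.292 − (-45.927))
f_A = 12.927 / 14.635 = 0.8833

0.883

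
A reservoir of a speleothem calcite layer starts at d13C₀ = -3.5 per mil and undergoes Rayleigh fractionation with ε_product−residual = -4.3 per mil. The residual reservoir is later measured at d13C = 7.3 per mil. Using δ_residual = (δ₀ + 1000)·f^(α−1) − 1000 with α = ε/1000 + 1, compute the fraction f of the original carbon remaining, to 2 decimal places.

α − 1 = ε/1000 = -0.0043
(δ_res + 1000)/(δ₀ + 1000) = (7.3 + 1000)/(-3.5 + 1000) = 1007.3/996.5 = 1.010838
f = 1.010838^(1/-0.0043) = exp(ln(1.010838)/-0.0043) = exp(0.01078/-0.0043)
f = exp(-2.5069) = 0.0815

0.08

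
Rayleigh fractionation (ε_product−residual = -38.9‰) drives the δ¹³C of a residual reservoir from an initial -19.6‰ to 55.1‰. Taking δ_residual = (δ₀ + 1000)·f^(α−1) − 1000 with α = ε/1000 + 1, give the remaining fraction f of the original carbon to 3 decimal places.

α − 1 = ε/1000 = -0.0389
(δ_res + 1000)/(δ₀ + 1000) = (55.1 + 1000)/(-19.6 + 1000) = 1055.1/980.4 = 1.076193
f = 1.076193^(1/-0.0389) = exp(ln(1.076193)/-0.0389) = exp(0.07343/-0.0389)
f = exp(-1.8877) = 0.1514

0.151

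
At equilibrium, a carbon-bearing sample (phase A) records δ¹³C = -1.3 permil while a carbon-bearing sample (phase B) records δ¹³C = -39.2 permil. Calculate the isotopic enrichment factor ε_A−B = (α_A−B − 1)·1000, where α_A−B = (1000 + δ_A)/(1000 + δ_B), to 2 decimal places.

α_A−B = (1000 + -1.3) / (1000 + -39.2) = 998.7 / 960.8 = 1.039446
ε_A−B = (1.039446 − 1) × 1000 = 39.446 permil
(The approximation ε ≈ δ_A − δ_B would give 37.9 permil.)

39.45 permil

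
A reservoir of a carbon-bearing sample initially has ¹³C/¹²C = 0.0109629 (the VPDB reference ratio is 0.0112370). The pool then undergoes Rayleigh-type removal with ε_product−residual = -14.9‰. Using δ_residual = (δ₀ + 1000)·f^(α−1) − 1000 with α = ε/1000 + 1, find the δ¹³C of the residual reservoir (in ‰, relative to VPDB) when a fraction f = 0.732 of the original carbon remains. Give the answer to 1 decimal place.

-19.8‰

δ₀ = (0.0109629/0.0112370 − 1)×1000 = (0.975607 − 1)×1000 = -24.393‰
α − 1 = ε/1000 = -0.0149
f^(α−1) = 0.732^(-0.0149) = 1.004659
δ_res = (-24.393 + 1000) × 1.004659 − 1000 = 980.153 − 1000 = -19.85‰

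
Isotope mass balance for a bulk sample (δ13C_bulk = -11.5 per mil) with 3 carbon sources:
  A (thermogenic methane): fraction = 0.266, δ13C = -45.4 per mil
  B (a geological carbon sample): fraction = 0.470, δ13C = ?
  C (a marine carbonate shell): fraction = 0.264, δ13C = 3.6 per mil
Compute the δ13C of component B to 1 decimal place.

Isotope mass balance: δ_bulk = Σ fᵢ·δᵢ.
-11.5 = 0.266×(-45.4) + 0.470×δ_B + 0.264×(3.6)
0.470·δ_B = -11.5 − (-11.126) = -0.374
δ_B = -0.374 / 0.470 = -0.80 per mil

-0.8 per mil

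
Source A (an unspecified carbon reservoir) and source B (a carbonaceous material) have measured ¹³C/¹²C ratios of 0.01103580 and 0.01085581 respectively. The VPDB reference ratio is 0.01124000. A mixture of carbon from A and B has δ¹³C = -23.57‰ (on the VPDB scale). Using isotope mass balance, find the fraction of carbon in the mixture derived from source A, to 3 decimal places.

δ_A = (0.01103580/0.01124000 − 1)×1000 = (0.981833 − 1)×1000 = -18.167‰
δ_B = (0.01085581/0.01124000 − 1)×1000 = (0.965819 − 1)×1000 = -34.181‰
f_A = (δ_mix − δ_B)/(δ_A − δ_B) = (-23.57 − (-34.181))/(-18.167 − (-34.181))
f_A = 10.611 / 16.013 = 0.6626

0.663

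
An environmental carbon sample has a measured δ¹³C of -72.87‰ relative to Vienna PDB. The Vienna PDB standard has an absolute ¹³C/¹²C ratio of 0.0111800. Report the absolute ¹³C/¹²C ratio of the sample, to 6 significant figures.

R_sample = R_standard × (δ¹³C/1000 + 1)
R_sample = 0.0111800 × (-72.87/1000 + 1) = 0.0111800 × 0.927130
R_sample = 0.0103653

0.0103653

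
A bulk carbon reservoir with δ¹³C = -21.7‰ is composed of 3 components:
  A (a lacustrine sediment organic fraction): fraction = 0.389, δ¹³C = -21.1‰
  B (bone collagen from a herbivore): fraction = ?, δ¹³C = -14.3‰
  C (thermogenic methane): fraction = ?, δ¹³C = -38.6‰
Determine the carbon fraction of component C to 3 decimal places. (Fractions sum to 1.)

0.196

Let f_C and f_B be the unknown fractions; fractions sum to 1 so f_C + f_B = 0.611.
Mass balance: Σ fᵢ·δᵢ = δ_bulk ⇒ f_C·(-38.6) + f_B·(-14.3) = -21.7 − (-8.208) = -13.492
Substitute f_B = 0.611 − f_C:
f_C·(-38.6 − -14.3) = -13.492 − 0.611×(-14.3) = -4.755
f_C = -4.755 / -24.3 = 0.1957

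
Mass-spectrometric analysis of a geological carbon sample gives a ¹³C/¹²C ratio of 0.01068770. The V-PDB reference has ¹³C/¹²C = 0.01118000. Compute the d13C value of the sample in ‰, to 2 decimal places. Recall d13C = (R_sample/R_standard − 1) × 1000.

-44.03‰

d13C = (R_sample / R_standard − 1) × 1000
R_sample / R_standard = 0.01068770 / 0.01118000 = 0.955966
d13C = (0.955966 − 1) × 1000 = -44.034‰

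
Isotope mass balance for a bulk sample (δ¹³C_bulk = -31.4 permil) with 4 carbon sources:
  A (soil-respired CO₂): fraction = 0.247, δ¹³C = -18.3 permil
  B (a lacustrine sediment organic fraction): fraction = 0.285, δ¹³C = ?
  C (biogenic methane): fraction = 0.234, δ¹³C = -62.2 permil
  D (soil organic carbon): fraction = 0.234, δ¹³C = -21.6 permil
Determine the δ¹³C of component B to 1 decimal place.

Isotope mass balance: δ_bulk = Σ fᵢ·δᵢ.
-31.4 = 0.247×(-18.3) + 0.285×δ_B + 0.234×(-62.2) + 0.234×(-21.6)
0.285·δ_B = -31.4 − (-24.129) = -7.271
δ_B = -7.271 / 0.285 = -25.51 permil

-25.5 permil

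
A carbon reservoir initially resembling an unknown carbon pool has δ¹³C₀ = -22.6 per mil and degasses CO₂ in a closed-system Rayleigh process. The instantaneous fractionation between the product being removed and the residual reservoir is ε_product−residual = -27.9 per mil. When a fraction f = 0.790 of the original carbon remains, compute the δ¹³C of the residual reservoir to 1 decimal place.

-16.2 per mil

Rayleigh residual: δ_res = (δ₀ + 1000)·f^(α−1) − 1000
α = ε/1000 + 1 = 0.97210, so α − 1 = -0.02790
f^(α−1) = 0.790^(-0.02790) = 1.006598
δ_res = (-22.6 + 1000) × 1.006598 − 1000 = 983.849 − 1000 = -16.15 per mil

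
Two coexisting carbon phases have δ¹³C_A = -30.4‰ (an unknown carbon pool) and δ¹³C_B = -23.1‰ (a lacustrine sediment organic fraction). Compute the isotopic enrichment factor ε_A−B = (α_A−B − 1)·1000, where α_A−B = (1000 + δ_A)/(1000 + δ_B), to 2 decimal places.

-7.47‰

α_A−B = (1000 + -30.4) / (1000 + -23.1) = 969.6 / 976.9 = 0.992527
ε_A−B = (0.992527 − 1) × 1000 = -7.473‰
(The approximation ε ≈ δ_A − δ_B would give -7.3‰.)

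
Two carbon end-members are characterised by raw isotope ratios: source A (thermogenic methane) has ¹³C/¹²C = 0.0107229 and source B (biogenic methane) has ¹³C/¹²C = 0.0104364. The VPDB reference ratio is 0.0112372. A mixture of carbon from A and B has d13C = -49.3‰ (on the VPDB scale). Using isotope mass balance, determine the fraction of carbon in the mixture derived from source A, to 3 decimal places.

δ_A = (0.0107229/0.0112372 − 1)×1000 = (0.954232 − 1)×1000 = -45.768‰
δ_B = (0.0104364/0.0112372 − 1)×1000 = (0.928737 − 1)×1000 = -71.263‰
f_A = (δ_mix − δ_B)/(δ_A − δ_B) = (-49.3 − (-71.263))/(-45.768 − (-71.263))
f_A = 21.963 / 25.496 = 0.8615

0.861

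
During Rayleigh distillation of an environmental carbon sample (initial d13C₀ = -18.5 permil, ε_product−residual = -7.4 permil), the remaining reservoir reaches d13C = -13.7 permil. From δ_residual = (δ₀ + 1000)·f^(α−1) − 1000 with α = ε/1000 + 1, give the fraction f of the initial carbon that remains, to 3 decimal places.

α − 1 = ε/1000 = -0.0074
(δ_res + 1000)/(δ₀ + 1000) = (-13.7 + 1000)/(-18.5 + 1000) = 986.3/981.5 = 1.004890
f = 1.004890^(1/-0.0074) = exp(ln(1.004890)/-0.0074) = exp(0.00488/-0.0074)
f = exp(-0.6593) = 0.5172

0.517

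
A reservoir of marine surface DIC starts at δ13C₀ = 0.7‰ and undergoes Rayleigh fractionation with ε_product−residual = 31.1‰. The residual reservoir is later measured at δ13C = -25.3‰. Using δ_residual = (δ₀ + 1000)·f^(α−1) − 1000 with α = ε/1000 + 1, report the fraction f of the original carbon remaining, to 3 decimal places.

α − 1 = ε/1000 = 0.0311
(δ_res + 1000)/(δ₀ + 1000) = (-25.3 + 1000)/(0.7 + 1000) = 974.7/1000.7 = 0.974018
f = 0.974018^(1/0.0311) = exp(ln(0.974018)/0.0311) = exp(-0.02633/0.0311)
f = exp(-0.8465) = 0.4289

0.429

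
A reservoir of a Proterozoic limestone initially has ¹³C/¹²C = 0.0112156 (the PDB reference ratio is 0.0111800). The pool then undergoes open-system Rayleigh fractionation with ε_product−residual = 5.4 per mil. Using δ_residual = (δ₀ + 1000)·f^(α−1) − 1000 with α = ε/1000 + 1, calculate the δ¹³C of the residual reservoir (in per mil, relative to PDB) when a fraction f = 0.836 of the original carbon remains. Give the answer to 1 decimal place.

δ₀ = (0.0112156/0.0111800 − 1)×1000 = (1.003184 − 1)×1000 = 3.184 per mil
α − 1 = ε/1000 = 0.0054
f^(α−1) = 0.836^(0.0054) = 0.999033
δ_res = (3.184 + 1000) × 0.999033 − 1000 = 1002.214 − 1000 = 2.21 per mil

2.2 per mil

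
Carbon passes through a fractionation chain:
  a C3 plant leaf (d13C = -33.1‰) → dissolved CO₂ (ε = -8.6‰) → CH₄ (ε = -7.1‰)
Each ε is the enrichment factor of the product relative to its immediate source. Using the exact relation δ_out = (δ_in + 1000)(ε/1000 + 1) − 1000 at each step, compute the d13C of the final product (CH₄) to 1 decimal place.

-48.2‰

step 1: δ = (-33.10 + 1000)·(-8.6/1000 + 1) − 1000 = -41.42‰
step 2: δ = (-41.42 + 1000)·(-7.1/1000 + 1) − 1000 = -48.22‰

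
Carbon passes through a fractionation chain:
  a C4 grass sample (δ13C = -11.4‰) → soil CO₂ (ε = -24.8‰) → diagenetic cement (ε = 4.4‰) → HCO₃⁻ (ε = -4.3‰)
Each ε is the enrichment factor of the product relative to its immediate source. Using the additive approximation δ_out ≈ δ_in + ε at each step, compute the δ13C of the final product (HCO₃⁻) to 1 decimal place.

step 1: δ ≈ -11.4 + (-24.8) = -36.2‰
step 2: δ ≈ -36.2 + (4.4) = -31.8‰
step 3: δ ≈ -31.8 + (-4.3) = -36.1‰

-36.1‰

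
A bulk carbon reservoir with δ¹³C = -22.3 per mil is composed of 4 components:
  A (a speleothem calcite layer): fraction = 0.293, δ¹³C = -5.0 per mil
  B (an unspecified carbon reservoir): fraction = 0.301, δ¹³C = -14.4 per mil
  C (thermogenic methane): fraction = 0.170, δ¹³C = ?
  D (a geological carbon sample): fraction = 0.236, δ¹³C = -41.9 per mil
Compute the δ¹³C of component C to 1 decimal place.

-38.9 per mil

Isotope mass balance: δ_bulk = Σ fᵢ·δᵢ.
-22.3 = 0.293×(-5.0) + 0.301×(-14.4) + 0.170×δ_C + 0.236×(-41.9)
0.170·δ_C = -22.3 − (-15.688) = -6.612
δ_C = -6.612 / 0.170 = -38.90 per mil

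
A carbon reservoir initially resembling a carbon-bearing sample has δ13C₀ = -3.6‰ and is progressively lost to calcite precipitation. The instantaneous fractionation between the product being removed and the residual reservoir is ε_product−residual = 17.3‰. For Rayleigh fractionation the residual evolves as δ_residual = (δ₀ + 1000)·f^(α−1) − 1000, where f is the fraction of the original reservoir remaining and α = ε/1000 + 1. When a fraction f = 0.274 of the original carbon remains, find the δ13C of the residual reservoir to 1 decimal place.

Rayleigh residual: δ_res = (δ₀ + 1000)·f^(α−1) − 1000
α = ε/1000 + 1 = 1.01730, so α − 1 = 0.01730
f^(α−1) = 0.274^(0.01730) = 0.977852
δ_res = (-3.6 + 1000) × 0.977852 − 1000 = 974.332 − 1000 = -25.67‰

-25.7‰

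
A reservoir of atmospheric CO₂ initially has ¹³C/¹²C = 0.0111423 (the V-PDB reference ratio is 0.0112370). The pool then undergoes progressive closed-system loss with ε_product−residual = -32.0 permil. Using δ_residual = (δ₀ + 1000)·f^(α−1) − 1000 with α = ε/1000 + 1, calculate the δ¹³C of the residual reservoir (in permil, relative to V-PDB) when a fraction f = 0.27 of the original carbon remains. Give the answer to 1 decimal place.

34.0 permil

δ₀ = (0.0111423/0.0112370 − 1)×1000 = (0.991572 − 1)×1000 = -8.428 permil
α − 1 = ε/1000 = -0.0320
f^(α−1) = 0.27^(-0.0320) = 1.042789
δ_res = (-8.428 + 1000) × 1.042789 − 1000 = 1034.001 − 1000 = 34.00 permil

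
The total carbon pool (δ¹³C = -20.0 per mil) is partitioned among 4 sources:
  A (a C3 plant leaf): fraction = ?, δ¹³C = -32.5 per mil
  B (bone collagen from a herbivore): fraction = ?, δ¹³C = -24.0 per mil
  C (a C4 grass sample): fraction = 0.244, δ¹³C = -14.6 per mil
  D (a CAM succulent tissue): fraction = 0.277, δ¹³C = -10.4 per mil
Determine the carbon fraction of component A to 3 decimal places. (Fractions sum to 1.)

Let f_A and f_B be the unknown fractions; fractions sum to 1 so f_A + f_B = 0.479.
Mass balance: Σ fᵢ·δᵢ = δ_bulk ⇒ f_A·(-32.5) + f_B·(-24.0) = -20.0 − (-6.443) = -13.557
Substitute f_B = 0.479 − f_A:
f_A·(-32.5 − -24.0) = -13.557 − 0.479×(-24.0) = -2.061
f_A = -2.061 / -8.5 = 0.2424

0.242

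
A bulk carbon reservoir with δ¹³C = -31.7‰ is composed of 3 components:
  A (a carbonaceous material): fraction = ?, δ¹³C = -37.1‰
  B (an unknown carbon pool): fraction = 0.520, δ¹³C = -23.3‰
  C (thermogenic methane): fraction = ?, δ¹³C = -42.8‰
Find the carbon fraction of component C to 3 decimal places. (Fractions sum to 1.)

0.312

Let f_C and f_A be the unknown fractions; fractions sum to 1 so f_C + f_A = 0.480.
Mass balance: Σ fᵢ·δᵢ = δ_bulk ⇒ f_C·(-42.8) + f_A·(-37.1) = -31.7 − (-12.116) = -19.584
Substitute f_A = 0.480 − f_C:
f_C·(-42.8 − -37.1) = -19.584 − 0.480×(-37.1) = -1.776
f_C = -1.776 / -5.7 = 0.3116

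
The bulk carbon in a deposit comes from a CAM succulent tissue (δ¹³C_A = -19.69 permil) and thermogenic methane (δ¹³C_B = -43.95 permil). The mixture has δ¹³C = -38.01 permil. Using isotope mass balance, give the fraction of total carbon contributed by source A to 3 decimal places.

δ_mix = f_A·δ_A + (1 − f_A)·δ_B  ⇒  f_A = (δ_mix − δ_B)/(δ_A − δ_B)
f_A = (-38.01 − (-43.95)) / (-19.69 − (-43.95))
f_A = 5.94 / 24.26 = 0.2448

0.245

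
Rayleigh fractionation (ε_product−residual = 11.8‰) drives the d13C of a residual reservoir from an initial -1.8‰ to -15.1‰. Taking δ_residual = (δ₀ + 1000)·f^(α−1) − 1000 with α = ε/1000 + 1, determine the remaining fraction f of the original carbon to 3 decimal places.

α − 1 = ε/1000 = 0.0118
(δ_res + 1000)/(δ₀ + 1000) = (-15.1 + 1000)/(-1.8 + 1000) = 984.9/998.2 = 0.986676
f = 0.986676^(1/0.0118) = exp(ln(0.986676)/0.0118) = exp(-0.01341/0.0118)
f = exp(-1.1367) = 0.3209

0.321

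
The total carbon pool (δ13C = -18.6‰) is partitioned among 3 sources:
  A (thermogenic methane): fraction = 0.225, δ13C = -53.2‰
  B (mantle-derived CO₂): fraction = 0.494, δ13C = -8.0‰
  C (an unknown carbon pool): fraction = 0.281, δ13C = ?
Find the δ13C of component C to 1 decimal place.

-9.5‰

Isotope mass balance: δ_bulk = Σ fᵢ·δᵢ.
-18.6 = 0.225×(-53.2) + 0.494×(-8.0) + 0.281×δ_C
0.281·δ_C = -18.6 − (-15.922) = -2.678
δ_C = -2.678 / 0.281 = -9.53‰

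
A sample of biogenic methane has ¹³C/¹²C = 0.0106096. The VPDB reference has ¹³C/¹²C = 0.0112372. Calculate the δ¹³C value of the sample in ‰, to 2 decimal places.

δ¹³C = (R_sample / R_standard − 1) × 1000
R_sample / R_standard = 0.0106096 / 0.0112372 = 0.944150
δ¹³C = (0.944150 − 1) × 1000 = -55.850‰

-55.85‰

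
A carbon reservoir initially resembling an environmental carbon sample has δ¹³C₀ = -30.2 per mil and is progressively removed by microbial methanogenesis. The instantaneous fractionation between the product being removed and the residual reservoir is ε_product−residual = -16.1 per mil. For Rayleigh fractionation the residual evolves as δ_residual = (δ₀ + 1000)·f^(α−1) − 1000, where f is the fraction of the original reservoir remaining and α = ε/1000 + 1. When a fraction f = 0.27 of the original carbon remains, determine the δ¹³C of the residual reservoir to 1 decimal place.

Rayleigh residual: δ_res = (δ₀ + 1000)·f^(α−1) − 1000
α = ε/1000 + 1 = 0.98390, so α − 1 = -0.01610
f^(α−1) = 0.27^(-0.01610) = 1.021304
δ_res = (-30.2 + 1000) × 1.021304 − 1000 = 990.461 − 1000 = -9.54 per mil

-9.5 per mil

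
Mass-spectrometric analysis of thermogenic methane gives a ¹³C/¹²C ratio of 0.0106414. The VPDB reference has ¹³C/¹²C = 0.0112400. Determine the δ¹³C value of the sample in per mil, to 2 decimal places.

δ¹³C = (R_sample / R_standard − 1) × 1000
R_sample / R_standard = 0.0106414 / 0.0112400 = 0.946744
δ¹³C = (0.946744 − 1) × 1000 = -53.256 per mil

-53.26 per mil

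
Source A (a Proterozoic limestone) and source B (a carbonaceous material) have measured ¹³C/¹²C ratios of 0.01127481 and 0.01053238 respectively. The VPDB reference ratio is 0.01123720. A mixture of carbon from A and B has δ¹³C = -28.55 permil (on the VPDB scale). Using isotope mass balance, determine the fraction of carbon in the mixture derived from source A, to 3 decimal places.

0.517

δ_A = (0.01127481/0.01123720 − 1)×1000 = (1.003347 − 1)×1000 = 3.347 permil
δ_B = (0.01053238/0.01123720 − 1)×1000 = (0.937278 − 1)×1000 = -62.722 permil
f_A = (δ_mix − δ_B)/(δ_A − δ_B) = (-28.55 − (-62.722))/(3.347 − (-62.722))
f_A = 34.172 / 66.069 = 0.5172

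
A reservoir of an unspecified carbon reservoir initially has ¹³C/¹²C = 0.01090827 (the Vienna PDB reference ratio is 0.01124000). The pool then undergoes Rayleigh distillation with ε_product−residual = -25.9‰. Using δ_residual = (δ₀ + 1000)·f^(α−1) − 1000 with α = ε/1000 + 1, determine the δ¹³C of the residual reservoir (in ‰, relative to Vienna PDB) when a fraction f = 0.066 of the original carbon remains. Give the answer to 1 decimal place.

δ₀ = (0.01090827/0.01124000 − 1)×1000 = (0.970487 − 1)×1000 = -29.513‰
α − 1 = ε/1000 = -0.0259
f^(α−1) = 0.066^(-0.0259) = 1.072936
δ_res = (-29.513 + 1000) × 1.072936 − 1000 = 1041.270 − 1000 = 41.27‰

41.3‰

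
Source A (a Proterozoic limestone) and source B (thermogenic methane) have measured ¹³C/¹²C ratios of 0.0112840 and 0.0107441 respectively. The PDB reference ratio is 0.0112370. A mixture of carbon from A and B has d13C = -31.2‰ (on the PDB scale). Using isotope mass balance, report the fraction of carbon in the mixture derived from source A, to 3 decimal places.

δ_A = (0.0112840/0.0112370 − 1)×1000 = (1.004183 − 1)×1000 = 4.183‰
δ_B = (0.0107441/0.0112370 − 1)×1000 = (0.956136 − 1)×1000 = -43.864‰
f_A = (δ_mix − δ_B)/(δ_A − δ_B) = (-31.2 − (-43.864))/(4.183 − (-43.864))
f_A = 12.664 / 48.047 = 0.2636

0.264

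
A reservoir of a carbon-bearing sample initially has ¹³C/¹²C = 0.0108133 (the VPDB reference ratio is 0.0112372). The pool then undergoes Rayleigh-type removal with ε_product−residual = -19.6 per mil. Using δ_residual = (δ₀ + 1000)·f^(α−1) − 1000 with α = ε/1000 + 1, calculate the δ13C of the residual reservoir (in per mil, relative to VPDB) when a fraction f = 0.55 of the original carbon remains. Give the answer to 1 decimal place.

δ₀ = (0.0108133/0.0112372 − 1)×1000 = (0.962277 − 1)×1000 = -37.723 per mil
α − 1 = ε/1000 = -0.0196
f^(α−1) = 0.55^(-0.0196) = 1.011787
δ_res = (-37.723 + 1000) × 1.011787 − 1000 = 973.619 − 1000 = -26.38 per mil

-26.4 per mil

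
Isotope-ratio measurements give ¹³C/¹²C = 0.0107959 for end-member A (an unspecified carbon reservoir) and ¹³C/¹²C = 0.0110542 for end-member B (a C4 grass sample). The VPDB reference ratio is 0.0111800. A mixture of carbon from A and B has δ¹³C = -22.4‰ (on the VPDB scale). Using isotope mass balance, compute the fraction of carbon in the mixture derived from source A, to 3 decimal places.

δ_A = (0.0107959/0.0111800 − 1)×1000 = (0.965644 − 1)×1000 = -34.356‰
δ_B = (0.0110542/0.0111800 − 1)×1000 = (0.988748 − 1)×1000 = -11.252‰
f_A = (δ_mix − δ_B)/(δ_A − δ_B) = (-22.4 − (-11.252))/(-34.356 − (-11.252))
f_A = -11.148 / -23.104 = 0.4825

0.483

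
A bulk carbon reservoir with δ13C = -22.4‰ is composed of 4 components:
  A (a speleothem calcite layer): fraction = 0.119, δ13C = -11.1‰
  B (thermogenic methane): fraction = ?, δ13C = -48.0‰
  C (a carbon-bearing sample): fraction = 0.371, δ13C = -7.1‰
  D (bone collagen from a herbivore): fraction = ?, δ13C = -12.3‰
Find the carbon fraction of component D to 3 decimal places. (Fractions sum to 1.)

0.169

Let f_D and f_B be the unknown fractions; fractions sum to 1 so f_D + f_B = 0.510.
Mass balance: Σ fᵢ·δᵢ = δ_bulk ⇒ f_D·(-12.3) + f_B·(-48.0) = -22.4 − (-3.955) = -18.445
Substitute f_B = 0.510 − f_D:
f_D·(-12.3 − -48.0) = -18.445 − 0.510×(-48.0) = 6.035
f_D = 6.035 / 35.7 = 0.1690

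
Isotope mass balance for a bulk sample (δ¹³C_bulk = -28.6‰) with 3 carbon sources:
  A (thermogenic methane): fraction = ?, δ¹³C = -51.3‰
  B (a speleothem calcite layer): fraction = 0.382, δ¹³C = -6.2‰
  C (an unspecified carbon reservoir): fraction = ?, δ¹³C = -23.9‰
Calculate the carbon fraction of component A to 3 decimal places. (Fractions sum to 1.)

Let f_A and f_C be the unknown fractions; fractions sum to 1 so f_A + f_C = 0.618.
Mass balance: Σ fᵢ·δᵢ = δ_bulk ⇒ f_A·(-51.3) + f_C·(-23.9) = -28.6 − (-2.368) = -26.232
Substitute f_C = 0.618 − f_A:
f_A·(-51.3 − -23.9) = -26.232 − 0.618×(-23.9) = -11.461
f_A = -11.461 / -27.4 = 0.4183

0.418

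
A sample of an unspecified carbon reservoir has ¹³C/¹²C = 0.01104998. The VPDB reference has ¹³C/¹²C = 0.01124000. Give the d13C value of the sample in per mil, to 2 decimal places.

d13C = (R_sample / R_standard − 1) × 1000
R_sample / R_standard = 0.01104998 / 0.01124000 = 0.983094
d13C = (0.983094 − 1) × 1000 = -16.906 per mil

-16.91 per mil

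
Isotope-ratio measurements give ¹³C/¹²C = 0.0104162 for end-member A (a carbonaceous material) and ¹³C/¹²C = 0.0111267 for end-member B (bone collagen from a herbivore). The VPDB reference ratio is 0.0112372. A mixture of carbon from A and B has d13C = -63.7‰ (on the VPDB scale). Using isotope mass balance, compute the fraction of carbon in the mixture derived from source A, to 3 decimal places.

δ_A = (0.0104162/0.0112372 − 1)×1000 = (0.926939 − 1)×1000 = -73.061‰
δ_B = (0.0111267/0.0112372 − 1)×1000 = (0.990167 − 1)×1000 = -9.833‰
f_A = (δ_mix − δ_B)/(δ_A − δ_B) = (-63.7 − (-9.833))/(-73.061 − (-9.833))
f_A = -53.867 / -63.227 = 0.8519

0.852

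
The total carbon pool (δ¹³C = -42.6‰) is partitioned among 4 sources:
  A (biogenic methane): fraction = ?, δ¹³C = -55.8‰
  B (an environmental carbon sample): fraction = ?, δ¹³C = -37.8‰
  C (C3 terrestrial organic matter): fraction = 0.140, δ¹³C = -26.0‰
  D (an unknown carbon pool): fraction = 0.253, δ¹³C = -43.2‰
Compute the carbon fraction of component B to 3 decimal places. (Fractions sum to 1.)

Let f_B and f_A be the unknown fractions; fractions sum to 1 so f_B + f_A = 0.607.
Mass balance: Σ fᵢ·δᵢ = δ_bulk ⇒ f_B·(-37.8) + f_A·(-55.8) = -42.6 − (-14.570) = -28.030
Substitute f_A = 0.607 − f_B:
f_B·(-37.8 − -55.8) = -28.030 − 0.607×(-55.8) = 5.840
f_B = 5.840 / 18.0 = 0.3245

0.324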